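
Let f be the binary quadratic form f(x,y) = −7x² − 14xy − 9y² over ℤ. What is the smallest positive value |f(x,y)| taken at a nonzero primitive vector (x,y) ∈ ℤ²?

translate: b→0 (≡14 mod 14), so (7,14,9)→(7,0,2)
flip: (7,0,2)→(2,0,7)
reduced (well bottom): (2,0,7) with a≤c, −a<b≤a
well minimum |f| = |-2| = 2 (negative-definite)

2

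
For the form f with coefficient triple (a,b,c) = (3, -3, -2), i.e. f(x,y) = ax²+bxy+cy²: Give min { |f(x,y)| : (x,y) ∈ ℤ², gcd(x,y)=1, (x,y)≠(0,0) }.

descent: ρ → (-2,3,3)  [lands on river]
river: ρ → (3,3,-2)
river: ρ → (-2,5,1)
river: ρ → (1,5,-2)
closes: descent 1, river 4
min |a| on river = 1

1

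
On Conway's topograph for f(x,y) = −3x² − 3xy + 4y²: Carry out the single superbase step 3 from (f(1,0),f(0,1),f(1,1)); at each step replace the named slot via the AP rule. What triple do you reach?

start (-3,4,-2) = (f(1,0),f(0,1),f(1,1))
replace slot 3: 2·((-3)+4) − (-2) = 4 → (-3,4,4)

-3,4,4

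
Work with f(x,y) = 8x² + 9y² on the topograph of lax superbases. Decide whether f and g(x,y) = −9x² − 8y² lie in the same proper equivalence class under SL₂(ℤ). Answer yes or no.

D₁ = -288, D₂ = -288
f: reduced (well bottom): (8,0,9) with a≤c, −a<b≤a
g is negative-definite; reduce −g:
−g: flip: (9,0,8)→(8,0,9)
−g: reduced (well bottom): (8,0,9) with a≤c, −a<b≤a
flip sign back: reduced form of g is (-8,0,-9)
reduced forms (8, 0, 9) vs (-8, 0, -9) ⇒ inequivalent

no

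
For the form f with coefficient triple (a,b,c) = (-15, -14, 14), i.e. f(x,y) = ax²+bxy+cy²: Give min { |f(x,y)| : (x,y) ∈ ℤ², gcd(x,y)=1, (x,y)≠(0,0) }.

descent: ρ → (14,14,-15)  [lands on river]
river: ρ → (-15,16,13)
river: ρ → (13,10,-18)
river: ρ → (-18,26,5)
river: ρ → (5,24,-23)
river: ρ → (-23,22,6)
river: ρ → (6,26,-15)
river: ρ → (-15,4,17)
river: ρ → (17,30,-2)
river: ρ → (-2,30,17)
river: ρ → (17,4,-15)
river: ρ → (-15,26,6)
river: ρ → (6,22,-23)
river: ρ → (-23,24,5)
river: ρ → (5,26,-18)
river: ρ → (-18,10,13)
river: ρ → (13,16,-15)
river: ρ → (-15,14,14)
closes: descent 1, river 18
min |a| on river = 2

2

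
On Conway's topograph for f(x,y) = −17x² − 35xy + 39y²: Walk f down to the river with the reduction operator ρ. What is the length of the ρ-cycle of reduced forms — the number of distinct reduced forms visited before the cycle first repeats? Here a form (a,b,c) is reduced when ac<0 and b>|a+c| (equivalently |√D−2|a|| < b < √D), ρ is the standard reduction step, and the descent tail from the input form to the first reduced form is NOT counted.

D = 3877, ⌊√D⌋ = 62
descent: ρ → (39,35,-17)  [lands on river]
river: ρ → (-17,33,41)
river: ρ → (41,49,-9)
river: ρ → (-9,59,11)
river: ρ → (11,51,-29)
river: ρ → (-29,7,33)
river: ρ → (33,59,-3)
river: ρ → (-3,61,13)
river: ρ → (13,43,-39)
river: ρ → (-39,35,17)
river: ρ → (17,33,-41)
river: ρ → (-41,49,9)
river: ρ → (9,59,-11)
river: ρ → (-11,51,29)
river: ρ → (29,7,-33)
river: ρ → (-33,59,3)
river: ρ → (3,61,-13)
river: ρ → (-13,43,39)
ρ-cycle length = 18 (tail of 1 descent step not counted)

18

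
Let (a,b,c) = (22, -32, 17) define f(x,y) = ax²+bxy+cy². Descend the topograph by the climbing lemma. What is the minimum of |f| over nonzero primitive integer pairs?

translate: b→12 (≡-32 mod 44), so (22,-32,17)→(22,12,7)
flip: (22,12,7)→(7,-12,22)
translate: b→2 (≡-12 mod 14), so (7,-12,22)→(7,2,17)
reduced (well bottom): (7,2,17) with a≤c, −a<b≤a
well minimum = a = 7

7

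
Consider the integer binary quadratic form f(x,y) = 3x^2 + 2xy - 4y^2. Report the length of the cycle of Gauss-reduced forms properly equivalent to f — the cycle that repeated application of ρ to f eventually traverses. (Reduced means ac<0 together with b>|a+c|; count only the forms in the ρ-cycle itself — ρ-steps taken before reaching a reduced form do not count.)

D = 52, ⌊√D⌋ = 7
river: ρ → (-4,6,1)
river: ρ → (1,6,-4)
river: ρ → (-4,2,3)
river: ρ → (3,4,-3)
river: ρ → (-3,2,4)
river: ρ → (4,6,-1)
river: ρ → (-1,6,4)
river: ρ → (4,2,-3)
river: ρ → (-3,4,3)
river: ρ → (3,2,-4)
ρ-cycle length = 10 (tail of 0 descent steps not counted)

10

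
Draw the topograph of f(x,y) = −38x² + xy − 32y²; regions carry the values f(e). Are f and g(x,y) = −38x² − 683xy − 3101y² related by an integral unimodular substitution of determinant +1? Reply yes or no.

D₁ = -4863, D₂ = -4863
f is negative-definite; reduce −f:
−f: flip: (38,-1,32)→(32,1,38)
−f: reduced (well bottom): (32,1,38) with a≤c, −a<b≤a
flip sign back: reduced form of f is (-32,-1,-38)
g is negative-definite; reduce −g:
−g: translate: b→-1 (≡683 mod 76), so (38,683,3101)→(38,-1,32)
−g: flip: (38,-1,32)→(32,1,38)
−g: reduced (well bottom): (32,1,38) with a≤c, −a<b≤a
flip sign back: reduced form of g is (-32,-1,-38)
reduced forms (-32, -1, -38) vs (-32, -1, -38) ⇒ equivalent

yes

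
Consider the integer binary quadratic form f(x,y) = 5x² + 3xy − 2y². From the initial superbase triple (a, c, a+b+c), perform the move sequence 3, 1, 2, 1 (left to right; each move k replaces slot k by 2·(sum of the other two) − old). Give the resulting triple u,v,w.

start (5,-2,6) = (f(1,0),f(0,1),f(1,1))
replace slot 3: 2·(5+(-2)) − 6 = 0 → (5,-2,0)
replace slot 1: 2·((-2)+0) − 5 = -9 → (-9,-2,0)
replace slot 2: 2·((-9)+0) − (-2) = -16 → (-9,-16,0)
replace slot 1: 2·((-16)+0) − (-9) = -23 → (-23,-16,0)

-23,-16,0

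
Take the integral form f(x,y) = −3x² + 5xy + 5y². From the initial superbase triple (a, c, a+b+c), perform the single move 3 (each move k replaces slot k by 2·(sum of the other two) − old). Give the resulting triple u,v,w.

start (-3,5,7) = (f(1,0),f(0,1),f(1,1))
replace slot 3: 2·((-3)+5) − 7 = -3 → (-3,5,-3)

-3,5,-3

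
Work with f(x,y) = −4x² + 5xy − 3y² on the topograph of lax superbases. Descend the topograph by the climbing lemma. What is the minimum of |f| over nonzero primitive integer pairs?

translate: b→3 (≡-5 mod 8), so (4,-5,3)→(4,3,2)
flip: (4,3,2)→(2,-3,4)
translate: b→1 (≡-3 mod 4), so (2,-3,4)→(2,1,3)
reduced (well bottom): (2,1,3) with a≤c, −a<b≤a
well minimum |f| = |-2| = 2 (negative-definite)

2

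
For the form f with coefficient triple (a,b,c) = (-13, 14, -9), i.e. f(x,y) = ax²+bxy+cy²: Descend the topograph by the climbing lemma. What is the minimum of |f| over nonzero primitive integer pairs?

translate: b→12 (≡-14 mod 26), so (13,-14,9)→(13,12,8)
flip: (13,12,8)→(8,-12,13)
translate: b→4 (≡-12 mod 16), so (8,-12,13)→(8,4,9)
reduced (well bottom): (8,4,9) with a≤c, −a<b≤a
well minimum |f| = |-8| = 8 (negative-definite)

8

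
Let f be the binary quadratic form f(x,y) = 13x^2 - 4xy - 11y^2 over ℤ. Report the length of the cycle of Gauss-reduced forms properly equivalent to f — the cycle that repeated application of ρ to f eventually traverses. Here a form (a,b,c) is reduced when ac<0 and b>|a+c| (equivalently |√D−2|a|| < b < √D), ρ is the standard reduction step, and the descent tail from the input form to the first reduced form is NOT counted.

D = 588, ⌊√D⌋ = 24
descent: ρ → (-11,4,13)  [lands on river]
river: ρ → (13,22,-2)
river: ρ → (-2,22,13)
river: ρ → (13,4,-11)
river: ρ → (-11,18,6)
river: ρ → (6,18,-11)
ρ-cycle length = 6 (tail of 1 descent step not counted)

6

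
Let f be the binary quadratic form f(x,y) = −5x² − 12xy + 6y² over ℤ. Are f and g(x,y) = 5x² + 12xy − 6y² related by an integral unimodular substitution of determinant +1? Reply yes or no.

D₁ = 264, D₂ = 264
river cycle of f (length 6): (6, 12, -5), (-5, 8, 10), (10, 12, -3), (-3, 12, 10), (10, 8, -5), (-5, 12, 6)
river cycle of g (length 6): (-6, 12, 5), (5, 8, -10), (-10, 12, 3), (3, 12, -10), (-10, 8, 5), (5, 12, -6)
cycles differ ⇒ inequivalent

no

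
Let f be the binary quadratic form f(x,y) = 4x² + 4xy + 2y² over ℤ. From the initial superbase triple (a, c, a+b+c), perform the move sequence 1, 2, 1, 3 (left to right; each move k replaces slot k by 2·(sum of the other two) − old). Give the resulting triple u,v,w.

start (4,2,10) = (f(1,0),f(0,1),f(1,1))
replace slot 1: 2·(2+10) − 4 = 20 → (20,2,10)
replace slot 2: 2·(20+10) − 2 = 58 → (20,58,10)
replace slot 1: 2·(58+10) − 20 = 116 → (116,58,10)
replace slot 3: 2·(116+58) − 10 = 338 → (116,58,338)

116,58,338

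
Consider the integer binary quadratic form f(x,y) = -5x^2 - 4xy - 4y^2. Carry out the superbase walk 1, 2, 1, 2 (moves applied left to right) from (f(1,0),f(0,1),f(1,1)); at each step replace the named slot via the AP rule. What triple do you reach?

start (-5,-4,-13) = (f(1,0),f(0,1),f(1,1))
replace slot 1: 2·((-4)+(-13)) − (-5) = -29 → (-29,-4,-13)
replace slot 2: 2·((-29)+(-13)) − (-4) = -80 → (-29,-80,-13)
replace slot 1: 2·((-80)+(-13)) − (-29) = -157 → (-157,-80,-13)
replace slot 2: 2·((-157)+(-13)) − (-80) = -260 → (-157,-260,-13)

-157,-260,-13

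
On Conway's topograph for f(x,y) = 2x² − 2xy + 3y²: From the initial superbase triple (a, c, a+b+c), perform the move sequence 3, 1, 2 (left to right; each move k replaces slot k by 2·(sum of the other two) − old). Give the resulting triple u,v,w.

start (2,3,3) = (f(1,0),f(0,1),f(1,1))
replace slot 3: 2·(2+3) − 3 = 7 → (2,3,7)
replace slot 1: 2·(3+7) − 2 = 18 → (18,3,7)
replace slot 2: 2·(18+7) − 3 = 47 → (18,47,7)

18,47,7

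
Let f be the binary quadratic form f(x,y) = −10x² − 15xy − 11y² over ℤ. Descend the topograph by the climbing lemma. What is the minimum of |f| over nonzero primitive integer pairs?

translate: b→-5 (≡15 mod 20), so (10,15,11)→(10,-5,6)
flip: (10,-5,6)→(6,5,10)
reduced (well bottom): (6,5,10) with a≤c, −a<b≤a
well minimum |f| = |-6| = 6 (negative-definite)

6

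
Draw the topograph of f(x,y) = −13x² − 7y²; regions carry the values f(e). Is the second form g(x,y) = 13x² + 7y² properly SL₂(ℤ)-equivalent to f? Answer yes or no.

D₁ = -364, D₂ = -364
f is negative-definite; reduce −f:
−f: flip: (13,0,7)→(7,0,13)
−f: reduced (well bottom): (7,0,13) with a≤c, −a<b≤a
flip sign back: reduced form of f is (-7,0,-13)
g: flip: (13,0,7)→(7,0,13)
g: reduced (well bottom): (7,0,13) with a≤c, −a<b≤a
reduced forms (-7, 0, -13) vs (7, 0, 13) ⇒ inequivalent

no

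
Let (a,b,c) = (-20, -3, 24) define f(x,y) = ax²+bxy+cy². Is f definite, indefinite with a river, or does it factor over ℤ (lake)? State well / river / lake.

D = b²−4ac = (-3)² − 4·(-20)·24 = 1929
D > 0 non-square ⇒ indefinite ⇒ periodic river

river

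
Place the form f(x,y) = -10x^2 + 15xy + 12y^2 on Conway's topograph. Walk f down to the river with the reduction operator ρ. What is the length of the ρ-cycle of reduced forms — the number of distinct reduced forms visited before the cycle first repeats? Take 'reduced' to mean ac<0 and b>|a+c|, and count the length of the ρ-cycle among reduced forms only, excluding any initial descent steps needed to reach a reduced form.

D = 705, ⌊√D⌋ = 26
river: ρ → (12,9,-13)
river: ρ → (-13,17,8)
river: ρ → (8,15,-15)
river: ρ → (-15,15,8)
river: ρ → (8,17,-13)
river: ρ → (-13,9,12)
river: ρ → (12,15,-10)
river: ρ → (-10,25,2)
river: ρ → (2,23,-22)
river: ρ → (-22,21,3)
river: ρ → (3,21,-22)
river: ρ → (-22,23,2)
river: ρ → (2,25,-10)
river: ρ → (-10,15,12)
ρ-cycle length = 14 (tail of 0 descent steps not counted)

14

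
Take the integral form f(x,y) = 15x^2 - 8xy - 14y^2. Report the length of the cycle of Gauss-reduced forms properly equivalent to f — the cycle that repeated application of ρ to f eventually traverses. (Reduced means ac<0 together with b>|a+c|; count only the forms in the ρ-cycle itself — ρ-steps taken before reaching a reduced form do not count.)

D = 904, ⌊√D⌋ = 30
descent: ρ → (-14,8,15)  [lands on river]
river: ρ → (15,22,-7)
river: ρ → (-7,20,18)
river: ρ → (18,16,-9)
river: ρ → (-9,20,14)
river: ρ → (14,8,-15)
river: ρ → (-15,22,7)
river: ρ → (7,20,-18)
river: ρ → (-18,16,9)
river: ρ → (9,20,-14)
ρ-cycle length = 10 (tail of 1 descent step not counted)

10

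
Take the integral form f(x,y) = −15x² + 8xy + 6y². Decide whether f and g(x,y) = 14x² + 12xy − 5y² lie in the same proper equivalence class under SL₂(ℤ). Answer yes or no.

D₁ = 424, D₂ = 424
river cycle of f (length 18): (6, 16, -7), (-7, 12, 10), (10, 8, -9), (-9, 10, 9), (9, 8, -10), (-10, 12, 7), (7, 16, -6), (-6, 20, 1), (1, 20, -6), (-6, 16, 7), … (8 more)
river cycle of g (length 14): (-5, 18, 5), (5, 12, -14), (-14, 16, 3), (3, 20, -2), (-2, 20, 3), (3, 16, -14), (-14, 12, 5), (5, 18, -5), (-5, 12, 14), (14, 16, -3), … (4 more)
cycles differ ⇒ inequivalent

no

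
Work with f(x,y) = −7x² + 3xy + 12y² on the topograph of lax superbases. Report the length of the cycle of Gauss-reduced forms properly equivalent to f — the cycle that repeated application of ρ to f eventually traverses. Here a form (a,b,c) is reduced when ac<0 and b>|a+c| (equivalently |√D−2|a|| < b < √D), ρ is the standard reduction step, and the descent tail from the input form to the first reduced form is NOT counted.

D = 345, ⌊√D⌋ = 18
descent: ρ → (12,-3,-7)
descent: ρ → (-7,17,2)  [lands on river]
river: ρ → (2,15,-15)
river: ρ → (-15,15,2)
river: ρ → (2,17,-7)
river: ρ → (-7,11,8)
river: ρ → (8,5,-10)
river: ρ → (-10,15,3)
river: ρ → (3,15,-10)
river: ρ → (-10,5,8)
river: ρ → (8,11,-7)
ρ-cycle length = 10 (tail of 2 descent steps not counted)

10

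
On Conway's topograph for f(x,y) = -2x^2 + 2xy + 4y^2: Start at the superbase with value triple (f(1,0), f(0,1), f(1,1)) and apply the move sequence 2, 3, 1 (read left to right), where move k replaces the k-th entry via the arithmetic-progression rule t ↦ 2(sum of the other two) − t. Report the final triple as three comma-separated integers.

start (-2,4,4) = (f(1,0),f(0,1),f(1,1))
replace slot 2: 2·((-2)+4) − 4 = 0 → (-2,0,4)
replace slot 3: 2·((-2)+0) − 4 = -8 → (-2,0,-8)
replace slot 1: 2·(0+(-8)) − (-2) = -14 → (-14,0,-8)

-14,0,-8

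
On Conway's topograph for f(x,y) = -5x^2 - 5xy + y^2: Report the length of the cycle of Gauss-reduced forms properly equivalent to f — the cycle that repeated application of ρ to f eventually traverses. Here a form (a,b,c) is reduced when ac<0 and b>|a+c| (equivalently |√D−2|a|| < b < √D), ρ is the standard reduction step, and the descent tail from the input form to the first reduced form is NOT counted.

D = 45, ⌊√D⌋ = 6
descent: ρ → (1,5,-5)  [lands on river]
river: ρ → (-5,5,1)
ρ-cycle length = 2 (tail of 1 descent step not counted)

2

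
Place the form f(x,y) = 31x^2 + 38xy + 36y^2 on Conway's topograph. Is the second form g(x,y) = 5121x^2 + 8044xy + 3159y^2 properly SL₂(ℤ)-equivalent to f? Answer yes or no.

D₁ = -3020, D₂ = -3020
f: translate: b→-24 (≡38 mod 62), so (31,38,36)→(31,-24,29)
f: flip: (31,-24,29)→(29,24,31)
f: reduced (well bottom): (29,24,31) with a≤c, −a<b≤a
g: translate: b→-2198 (≡8044 mod 10242), so (5121,8044,3159)→(5121,-2198,236)
g: flip: (5121,-2198,236)→(236,2198,5121)
g: translate: b→-162 (≡2198 mod 472), so (236,2198,5121)→(236,-162,31)
g: flip: (236,-162,31)→(31,162,236)
g: translate: b→-24 (≡162 mod 62), so (31,162,236)→(31,-24,29)
g: flip: (31,-24,29)→(29,24,31)
g: reduced (well bottom): (29,24,31) with a≤c, −a<b≤a
reduced forms (29, 24, 31) vs (29, 24, 31) ⇒ equivalent

yes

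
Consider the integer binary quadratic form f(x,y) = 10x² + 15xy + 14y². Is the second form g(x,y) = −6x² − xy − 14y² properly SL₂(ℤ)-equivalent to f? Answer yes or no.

D₁ = -335, D₂ = -335
f: translate: b→-5 (≡15 mod 20), so (10,15,14)→(10,-5,9)
f: flip: (10,-5,9)→(9,5,10)
f: reduced (well bottom): (9,5,10) with a≤c, −a<b≤a
g is negative-definite; reduce −g:
−g: reduced (well bottom): (6,1,14) with a≤c, −a<b≤a
flip sign back: reduced form of g is (-6,-1,-14)
reduced forms (9, 5, 10) vs (-6, -1, -14) ⇒ inequivalent

no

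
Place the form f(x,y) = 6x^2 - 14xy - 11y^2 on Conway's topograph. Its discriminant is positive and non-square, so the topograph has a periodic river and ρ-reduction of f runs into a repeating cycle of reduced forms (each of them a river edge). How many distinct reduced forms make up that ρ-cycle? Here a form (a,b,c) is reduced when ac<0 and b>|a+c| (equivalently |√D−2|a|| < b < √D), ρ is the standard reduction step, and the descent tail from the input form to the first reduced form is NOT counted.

D = 460, ⌊√D⌋ = 21
descent: ρ → (-11,14,6)  [lands on river]
river: ρ → (6,10,-15)
river: ρ → (-15,20,1)
river: ρ → (1,20,-15)
river: ρ → (-15,10,6)
river: ρ → (6,14,-11)
river: ρ → (-11,8,9)
river: ρ → (9,10,-10)
river: ρ → (-10,10,9)
river: ρ → (9,8,-11)
ρ-cycle length = 10 (tail of 1 descent step not counted)

10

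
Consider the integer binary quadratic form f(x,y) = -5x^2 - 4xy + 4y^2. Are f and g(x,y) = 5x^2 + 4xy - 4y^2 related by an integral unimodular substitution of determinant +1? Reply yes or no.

D₁ = 96, D₂ = 96
river cycle of f (length 4): (4, 4, -5), (-5, 6, 3), (3, 6, -5), (-5, 4, 4)
river cycle of g (length 4): (-4, 4, 5), (5, 6, -3), (-3, 6, 5), (5, 4, -4)
cycles differ ⇒ inequivalent

no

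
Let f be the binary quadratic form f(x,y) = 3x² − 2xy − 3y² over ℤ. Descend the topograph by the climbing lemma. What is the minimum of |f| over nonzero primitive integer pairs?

descent: ρ → (-3,2,3)  [lands on river]
river: ρ → (3,4,-2)
river: ρ → (-2,4,3)
river: ρ → (3,2,-3)
river: ρ → (-3,4,2)
river: ρ → (2,4,-3)
closes: descent 1, river 6
min |a| on river = 2

2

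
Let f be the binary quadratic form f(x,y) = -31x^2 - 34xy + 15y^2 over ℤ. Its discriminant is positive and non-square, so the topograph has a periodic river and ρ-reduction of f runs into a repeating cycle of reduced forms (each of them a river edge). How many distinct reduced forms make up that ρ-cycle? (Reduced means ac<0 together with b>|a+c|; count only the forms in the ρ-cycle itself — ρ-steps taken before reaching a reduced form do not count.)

D = 3016, ⌊√D⌋ = 54
descent: ρ → (15,34,-31)  [lands on river]
river: ρ → (-31,28,18)
river: ρ → (18,44,-15)
river: ρ → (-15,46,15)
river: ρ → (15,44,-18)
river: ρ → (-18,28,31)
river: ρ → (31,34,-15)
river: ρ → (-15,26,39)
river: ρ → (39,52,-2)
river: ρ → (-2,52,39)
river: ρ → (39,26,-15)
river: ρ → (-15,34,31)
river: ρ → (31,28,-18)
river: ρ → (-18,44,15)
river: ρ → (15,46,-15)
river: ρ → (-15,44,18)
river: ρ → (18,28,-31)
river: ρ → (-31,34,15)
river: ρ → (15,26,-39)
river: ρ → (-39,52,2)
river: ρ → (2,52,-39)
river: ρ → (-39,26,15)
ρ-cycle length = 22 (tail of 1 descent step not counted)

22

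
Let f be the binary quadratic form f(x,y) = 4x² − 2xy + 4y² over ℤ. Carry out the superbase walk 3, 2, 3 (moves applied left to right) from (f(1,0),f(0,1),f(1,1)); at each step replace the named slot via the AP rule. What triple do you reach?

start (4,4,6) = (f(1,0),f(0,1),f(1,1))
replace slot 3: 2·(4+4) − 6 = 10 → (4,4,10)
replace slot 2: 2·(4+10) − 4 = 24 → (4,24,10)
replace slot 3: 2·(4+24) − 10 = 46 → (4,24,46)

4,24,46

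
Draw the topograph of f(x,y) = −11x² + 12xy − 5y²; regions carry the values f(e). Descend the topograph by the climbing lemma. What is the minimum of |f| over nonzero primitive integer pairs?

translate: b→10 (≡-12 mod 22), so (11,-12,5)→(11,10,4)
flip: (11,10,4)→(4,-10,11)
translate: b→-2 (≡-10 mod 8), so (4,-10,11)→(4,-2,5)
reduced (well bottom): (4,-2,5) with a≤c, −a<b≤a
well minimum |f| = |-4| = 4 (negative-definite)

4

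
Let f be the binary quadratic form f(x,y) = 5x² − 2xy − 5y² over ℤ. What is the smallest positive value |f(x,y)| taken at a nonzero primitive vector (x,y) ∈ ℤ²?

descent: ρ → (-5,2,5)  [lands on river]
river: ρ → (5,8,-2)
river: ρ → (-2,8,5)
river: ρ → (5,2,-5)
river: ρ → (-5,8,2)
river: ρ → (2,8,-5)
closes: descent 1, river 6
min |a| on river = 2

2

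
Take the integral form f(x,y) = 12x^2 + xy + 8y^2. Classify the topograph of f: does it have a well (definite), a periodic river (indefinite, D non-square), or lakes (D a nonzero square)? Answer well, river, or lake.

D = b²−4ac = 1² − 4·12·8 = -383
D < 0 ⇒ definite ⇒ every region one sign ⇒ single well

well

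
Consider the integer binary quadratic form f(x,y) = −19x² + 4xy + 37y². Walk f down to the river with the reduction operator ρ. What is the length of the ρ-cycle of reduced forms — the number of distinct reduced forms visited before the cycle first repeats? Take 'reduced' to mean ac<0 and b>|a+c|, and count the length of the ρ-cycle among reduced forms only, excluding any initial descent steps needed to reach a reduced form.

D = 2828, ⌊√D⌋ = 53
descent: ρ → (37,-4,-19)
descent: ρ → (-19,42,14)  [lands on river]
river: ρ → (14,42,-19)
river: ρ → (-19,34,22)
river: ρ → (22,10,-31)
river: ρ → (-31,52,1)
river: ρ → (1,52,-31)
river: ρ → (-31,10,22)
river: ρ → (22,34,-19)
ρ-cycle length = 8 (tail of 2 descent steps not counted)

8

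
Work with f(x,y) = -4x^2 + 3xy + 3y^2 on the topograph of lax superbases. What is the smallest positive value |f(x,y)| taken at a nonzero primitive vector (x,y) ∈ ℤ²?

river: ρ → (3,3,-4)
river: ρ → (-4,5,2)
river: ρ → (2,7,-1)
river: ρ → (-1,7,2)
river: ρ → (2,5,-4)
river: ρ → (-4,3,3)
closes: descent 0, river 6
min |a| on river = 1

1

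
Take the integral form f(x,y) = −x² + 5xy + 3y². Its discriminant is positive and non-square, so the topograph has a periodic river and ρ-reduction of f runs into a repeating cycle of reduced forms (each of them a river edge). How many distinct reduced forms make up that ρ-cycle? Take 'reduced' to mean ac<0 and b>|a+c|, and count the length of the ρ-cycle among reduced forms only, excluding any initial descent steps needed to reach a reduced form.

D = 37, ⌊√D⌋ = 6
river: ρ → (3,1,-3)
river: ρ → (-3,5,1)
river: ρ → (1,5,-3)
river: ρ → (-3,1,3)
river: ρ → (3,5,-1)
river: ρ → (-1,5,3)
ρ-cycle length = 6 (tail of 0 descent steps not counted)

6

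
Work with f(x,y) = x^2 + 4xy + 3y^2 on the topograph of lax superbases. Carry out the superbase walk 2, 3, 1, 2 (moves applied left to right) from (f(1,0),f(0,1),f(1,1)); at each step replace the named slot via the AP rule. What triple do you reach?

start (1,3,8) = (f(1,0),f(0,1),f(1,1))
replace slot 2: 2·(1+8) − 3 = 15 → (1,15,8)
replace slot 3: 2·(1+15) − 8 = 24 → (1,15,24)
replace slot 1: 2·(15+24) − 1 = 77 → (77,15,24)
replace slot 2: 2·(77+24) − 15 = 187 → (77,187,24)

77,187,24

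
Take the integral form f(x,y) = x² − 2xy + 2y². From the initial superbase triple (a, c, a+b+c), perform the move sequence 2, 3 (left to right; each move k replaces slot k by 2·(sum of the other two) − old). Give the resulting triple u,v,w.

start (1,2,1) = (f(1,0),f(0,1),f(1,1))
replace slot 2: 2·(1+1) − 2 = 2 → (1,2,1)
replace slot 3: 2·(1+2) − 1 = 5 → (1,2,5)

1,2,5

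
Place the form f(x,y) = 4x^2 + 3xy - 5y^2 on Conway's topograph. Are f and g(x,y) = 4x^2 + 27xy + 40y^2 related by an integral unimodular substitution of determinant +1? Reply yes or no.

D₁ = 89, D₂ = 89
river cycle of f (length 14): (-5, 7, 2), (2, 9, -1), (-1, 9, 2), (2, 7, -5), (-5, 3, 4), (4, 5, -4), (-4, 3, 5), (5, 7, -2), (-2, 9, 1), (1, 9, -2), … (4 more)
river cycle of g (length 14): (4, 3, -5), (-5, 7, 2), (2, 9, -1), (-1, 9, 2), (2, 7, -5), (-5, 3, 4), (4, 5, -4), (-4, 3, 5), (5, 7, -2), (-2, 9, 1), … (4 more)
cycles coincide ⇒ equivalent

yes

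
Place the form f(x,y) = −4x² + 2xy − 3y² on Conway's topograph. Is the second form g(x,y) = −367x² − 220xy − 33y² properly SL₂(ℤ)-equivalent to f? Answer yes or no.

D₁ = -44, D₂ = -44
f is negative-definite; reduce −f:
−f: flip: (4,-2,3)→(3,2,4)
−f: reduced (well bottom): (3,2,4) with a≤c, −a<b≤a
flip sign back: reduced form of f is (-3,-2,-4)
g is negative-definite; reduce −g:
−g: flip: (367,220,33)→(33,-220,367)
−g: translate: b→-22 (≡-220 mod 66), so (33,-220,367)→(33,-22,4)
−g: flip: (33,-22,4)→(4,22,33)
−g: translate: b→-2 (≡22 mod 8), so (4,22,33)→(4,-2,3)
−g: flip: (4,-2,3)→(3,2,4)
−g: reduced (well bottom): (3,2,4) with a≤c, −a<b≤a
flip sign back: reduced form of g is (-3,-2,-4)
reduced forms (-3, -2, -4) vs (-3, -2, -4) ⇒ equivalent

yes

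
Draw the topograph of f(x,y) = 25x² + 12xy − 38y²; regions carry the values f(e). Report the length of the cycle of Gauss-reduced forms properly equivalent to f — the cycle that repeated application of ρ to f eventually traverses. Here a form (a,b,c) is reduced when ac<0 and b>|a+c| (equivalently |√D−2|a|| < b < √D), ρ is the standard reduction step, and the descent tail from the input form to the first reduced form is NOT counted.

D = 3944, ⌊√D⌋ = 62
descent: ρ → (-38,-12,25)
descent: ρ → (25,62,-1)  [lands on river]
river: ρ → (-1,62,25)
river: ρ → (25,38,-25)
river: ρ → (-25,62,1)
river: ρ → (1,62,-25)
river: ρ → (-25,38,25)
ρ-cycle length = 6 (tail of 2 descent steps not counted)

6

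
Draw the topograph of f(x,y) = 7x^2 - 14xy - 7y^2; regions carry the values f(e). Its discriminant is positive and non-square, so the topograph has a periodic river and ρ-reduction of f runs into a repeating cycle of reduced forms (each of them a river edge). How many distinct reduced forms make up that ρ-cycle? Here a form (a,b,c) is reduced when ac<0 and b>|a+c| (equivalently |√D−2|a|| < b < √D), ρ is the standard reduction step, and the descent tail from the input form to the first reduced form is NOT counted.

D = 392, ⌊√D⌋ = 19
descent: ρ → (-7,14,7)  [lands on river]
river: ρ → (7,14,-7)
ρ-cycle length = 2 (tail of 1 descent step not counted)

2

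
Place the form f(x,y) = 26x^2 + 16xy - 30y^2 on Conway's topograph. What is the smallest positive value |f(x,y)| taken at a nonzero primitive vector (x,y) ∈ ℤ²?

river: ρ → (-30,44,12)
river: ρ → (12,52,-14)
river: ρ → (-14,32,42)
river: ρ → (42,52,-4)
river: ρ → (-4,52,42)
river: ρ → (42,32,-14)
river: ρ → (-14,52,12)
river: ρ → (12,44,-30)
river: ρ → (-30,16,26)
river: ρ → (26,36,-20)
river: ρ → (-20,44,18)
river: ρ → (18,28,-36)
river: ρ → (-36,44,10)
river: ρ → (10,56,-6)
river: ρ → (-6,52,28)
river: ρ → (28,4,-30)
river: ρ → (-30,56,2)
river: ρ → (2,56,-30)
river: ρ → (-30,4,28)
river: ρ → (28,52,-6)
river: ρ → (-6,56,10)
river: ρ → (10,44,-36)
river: ρ → (-36,28,18)
river: ρ → (18,44,-20)
river: ρ → (-20,36,26)
river: ρ → (26,16,-30)
closes: descent 0, river 26
min |a| on river = 2

2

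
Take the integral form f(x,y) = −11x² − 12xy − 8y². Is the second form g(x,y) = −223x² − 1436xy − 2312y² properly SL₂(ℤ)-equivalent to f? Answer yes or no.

D₁ = -208, D₂ = -208
f is negative-definite; reduce −f:
−f: translate: b→-10 (≡12 mod 22), so (11,12,8)→(11,-10,7)
−f: flip: (11,-10,7)→(7,10,11)
−f: translate: b→-4 (≡10 mod 14), so (7,10,11)→(7,-4,8)
−f: reduced (well bottom): (7,-4,8) with a≤c, −a<b≤a
flip sign back: reduced form of f is (-7,4,-8)
g is negative-definite; reduce −g:
−g: translate: b→98 (≡1436 mod 446), so (223,1436,2312)→(223,98,11)
−g: flip: (223,98,11)→(11,-98,223)
−g: translate: b→-10 (≡-98 mod 22), so (11,-98,223)→(11,-10,7)
−g: flip: (11,-10,7)→(7,10,11)
−g: translate: b→-4 (≡10 mod 14), so (7,10,11)→(7,-4,8)
−g: reduced (well bottom): (7,-4,8) with a≤c, −a<b≤a
flip sign back: reduced form of g is (-7,4,-8)
reduced forms (-7, 4, -8) vs (-7, 4, -8) ⇒ equivalent

yes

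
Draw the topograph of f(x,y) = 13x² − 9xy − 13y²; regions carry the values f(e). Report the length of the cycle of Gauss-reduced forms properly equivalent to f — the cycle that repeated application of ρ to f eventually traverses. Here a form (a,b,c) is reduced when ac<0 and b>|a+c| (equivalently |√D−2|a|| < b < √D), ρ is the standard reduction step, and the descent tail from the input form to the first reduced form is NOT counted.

D = 757, ⌊√D⌋ = 27
descent: ρ → (-13,9,13)  [lands on river]
river: ρ → (13,17,-9)
river: ρ → (-9,19,11)
river: ρ → (11,25,-3)
river: ρ → (-3,23,19)
river: ρ → (19,15,-7)
river: ρ → (-7,27,1)
river: ρ → (1,27,-7)
river: ρ → (-7,15,19)
river: ρ → (19,23,-3)
river: ρ → (-3,25,11)
river: ρ → (11,19,-9)
river: ρ → (-9,17,13)
river: ρ → (13,9,-13)
river: ρ → (-13,17,9)
river: ρ → (9,19,-11)
river: ρ → (-11,25,3)
river: ρ → (3,23,-19)
river: ρ → (-19,15,7)
river: ρ → (7,27,-1)
river: ρ → (-1,27,7)
river: ρ → (7,15,-19)
river: ρ → (-19,23,3)
river: ρ → (3,25,-11)
river: ρ → (-11,19,9)
river: ρ → (9,17,-13)
ρ-cycle length = 26 (tail of 1 descent step not counted)

26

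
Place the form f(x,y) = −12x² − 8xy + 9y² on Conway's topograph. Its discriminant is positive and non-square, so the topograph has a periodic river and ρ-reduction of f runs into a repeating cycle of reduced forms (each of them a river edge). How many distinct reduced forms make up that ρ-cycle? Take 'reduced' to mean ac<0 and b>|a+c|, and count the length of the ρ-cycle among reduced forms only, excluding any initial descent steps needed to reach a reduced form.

D = 496, ⌊√D⌋ = 22
descent: ρ → (9,8,-12)  [lands on river]
river: ρ → (-12,16,5)
river: ρ → (5,14,-15)
river: ρ → (-15,16,4)
river: ρ → (4,16,-15)
river: ρ → (-15,14,5)
river: ρ → (5,16,-12)
river: ρ → (-12,8,9)
river: ρ → (9,10,-11)
river: ρ → (-11,12,8)
river: ρ → (8,20,-3)
river: ρ → (-3,22,1)
river: ρ → (1,22,-3)
river: ρ → (-3,20,8)
river: ρ → (8,12,-11)
river: ρ → (-11,10,9)
ρ-cycle length = 16 (tail of 1 descent step not counted)

16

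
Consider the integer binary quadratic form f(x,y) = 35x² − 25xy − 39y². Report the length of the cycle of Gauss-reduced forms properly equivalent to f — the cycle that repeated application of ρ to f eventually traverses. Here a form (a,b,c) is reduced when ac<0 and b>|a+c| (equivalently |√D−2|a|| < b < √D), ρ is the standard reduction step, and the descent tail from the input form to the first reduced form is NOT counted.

D = 6085, ⌊√D⌋ = 78
descent: ρ → (-39,25,35)  [lands on river]
river: ρ → (35,45,-29)
river: ρ → (-29,71,9)
river: ρ → (9,73,-21)
river: ρ → (-21,53,39)
river: ρ → (39,25,-35)
river: ρ → (-35,45,29)
river: ρ → (29,71,-9)
river: ρ → (-9,73,21)
river: ρ → (21,53,-39)
ρ-cycle length = 10 (tail of 1 descent step not counted)

10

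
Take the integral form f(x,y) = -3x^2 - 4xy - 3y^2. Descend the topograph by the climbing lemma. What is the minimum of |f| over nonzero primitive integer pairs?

translate: b→-2 (≡4 mod 6), so (3,4,3)→(3,-2,2)
flip: (3,-2,2)→(2,2,3)
reduced (well bottom): (2,2,3) with a≤c, −a<b≤a
well minimum |f| = |-2| = 2 (negative-definite)

2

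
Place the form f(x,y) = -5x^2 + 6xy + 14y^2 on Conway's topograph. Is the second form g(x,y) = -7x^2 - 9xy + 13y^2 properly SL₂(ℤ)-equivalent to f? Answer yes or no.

D₁ = 316, D₂ = 445
discriminants differ ⇒ not SL₂(ℤ)-equivalent

no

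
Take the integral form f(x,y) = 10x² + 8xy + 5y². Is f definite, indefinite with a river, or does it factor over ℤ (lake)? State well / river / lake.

D = b²−4ac = 8² − 4·10·5 = -136
D < 0 ⇒ definite ⇒ every region one sign ⇒ single well

well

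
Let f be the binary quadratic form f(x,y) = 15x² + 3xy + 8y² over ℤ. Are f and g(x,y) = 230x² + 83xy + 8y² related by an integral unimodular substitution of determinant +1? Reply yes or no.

D₁ = -471, D₂ = -471
f: flip: (15,3,8)→(8,-3,15)
f: reduced (well bottom): (8,-3,15) with a≤c, −a<b≤a
g: flip: (230,83,8)→(8,-83,230)
g: translate: b→-3 (≡-83 mod 16), so (8,-83,230)→(8,-3,15)
g: reduced (well bottom): (8,-3,15) with a≤c, −a<b≤a
reduced forms (8, -3, 15) vs (8, -3, 15) ⇒ equivalent

yes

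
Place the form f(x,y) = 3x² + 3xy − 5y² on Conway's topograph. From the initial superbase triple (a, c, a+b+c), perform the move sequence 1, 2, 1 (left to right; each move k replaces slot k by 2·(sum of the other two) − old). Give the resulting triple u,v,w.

start (3,-5,1) = (f(1,0),f(0,1),f(1,1))
replace slot 1: 2·((-5)+1) − 3 = -11 → (-11,-5,1)
replace slot 2: 2·((-11)+1) − (-5) = -15 → (-11,-15,1)
replace slot 1: 2·((-15)+1) − (-11) = -17 → (-17,-15,1)

-17,-15,1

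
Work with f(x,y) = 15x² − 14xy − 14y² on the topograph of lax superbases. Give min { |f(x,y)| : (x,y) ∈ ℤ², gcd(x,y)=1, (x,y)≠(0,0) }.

descent: ρ → (-14,14,15)  [lands on river]
river: ρ → (15,16,-13)
river: ρ → (-13,10,18)
river: ρ → (18,26,-5)
river: ρ → (-5,24,23)
river: ρ → (23,22,-6)
river: ρ → (-6,26,15)
river: ρ → (15,4,-17)
river: ρ → (-17,30,2)
river: ρ → (2,30,-17)
river: ρ → (-17,4,15)
river: ρ → (15,26,-6)
river: ρ → (-6,22,23)
river: ρ → (23,24,-5)
river: ρ → (-5,26,18)
river: ρ → (18,10,-13)
river: ρ → (-13,16,15)
river: ρ → (15,14,-14)
closes: descent 1, river 18
min |a| on river = 2

2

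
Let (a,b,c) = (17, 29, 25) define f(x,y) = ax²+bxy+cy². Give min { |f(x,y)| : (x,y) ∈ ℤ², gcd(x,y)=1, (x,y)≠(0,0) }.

translate: b→-5 (≡29 mod 34), so (17,29,25)→(17,-5,13)
flip: (17,-5,13)→(13,5,17)
reduced (well bottom): (13,5,17) with a≤c, −a<b≤a
well minimum = a = 13

13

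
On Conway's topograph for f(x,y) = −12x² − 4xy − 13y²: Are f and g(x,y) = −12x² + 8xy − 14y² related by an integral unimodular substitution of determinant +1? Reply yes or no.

D₁ = -608, D₂ = -608
f is negative-definite; reduce −f:
−f: reduced (well bottom): (12,4,13) with a≤c, −a<b≤a
flip sign back: reduced form of f is (-12,-4,-13)
g is negative-definite; reduce −g:
−g: reduced (well bottom): (12,-8,14) with a≤c, −a<b≤a
flip sign back: reduced form of g is (-12,8,-14)
reduced forms (-12, -4, -13) vs (-12, 8, -14) ⇒ inequivalent

no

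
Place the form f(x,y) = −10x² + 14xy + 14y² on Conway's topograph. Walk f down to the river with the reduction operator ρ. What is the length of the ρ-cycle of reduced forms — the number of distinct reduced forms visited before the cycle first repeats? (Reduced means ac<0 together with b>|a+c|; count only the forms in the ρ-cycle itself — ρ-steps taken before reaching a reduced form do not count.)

D = 756, ⌊√D⌋ = 27
river: ρ → (14,14,-10)
river: ρ → (-10,26,2)
river: ρ → (2,26,-10)
river: ρ → (-10,14,14)
ρ-cycle length = 4 (tail of 0 descent steps not counted)

4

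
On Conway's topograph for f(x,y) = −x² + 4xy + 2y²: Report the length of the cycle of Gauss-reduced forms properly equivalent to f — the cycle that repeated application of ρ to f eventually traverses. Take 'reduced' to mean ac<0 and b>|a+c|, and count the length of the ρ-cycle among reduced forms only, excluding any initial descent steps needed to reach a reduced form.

D = 24, ⌊√D⌋ = 4
river: ρ → (2,4,-1)
river: ρ → (-1,4,2)
ρ-cycle length = 2 (tail of 0 descent steps not counted)

2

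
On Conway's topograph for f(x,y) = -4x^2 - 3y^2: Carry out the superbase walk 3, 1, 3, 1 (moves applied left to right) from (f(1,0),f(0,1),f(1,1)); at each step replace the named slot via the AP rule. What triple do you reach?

start (-4,-3,-7) = (f(1,0),f(0,1),f(1,1))
replace slot 3: 2·((-4)+(-3)) − (-7) = -7 → (-4,-3,-7)
replace slot 1: 2·((-3)+(-7)) − (-4) = -16 → (-16,-3,-7)
replace slot 3: 2·((-16)+(-3)) − (-7) = -31 → (-16,-3,-31)
replace slot 1: 2·((-3)+(-31)) − (-16) = -52 → (-52,-3,-31)

-52,-3,-31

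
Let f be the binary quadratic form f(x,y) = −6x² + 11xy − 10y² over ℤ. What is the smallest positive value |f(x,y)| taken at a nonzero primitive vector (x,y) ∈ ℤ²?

translate: b→1 (≡-11 mod 12), so (6,-11,10)→(6,1,5)
flip: (6,1,5)→(5,-1,6)
reduced (well bottom): (5,-1,6) with a≤c, −a<b≤a
well minimum |f| = |-5| = 5 (negative-definite)

5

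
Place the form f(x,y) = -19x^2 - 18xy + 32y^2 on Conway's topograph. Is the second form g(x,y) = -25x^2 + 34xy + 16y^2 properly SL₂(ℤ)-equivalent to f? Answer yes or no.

D₁ = 2756, D₂ = 2756
river cycle of f (length 6): (32, 18, -19), (-19, 20, 31), (31, 42, -8), (-8, 38, 41), (41, 44, -5), (-5, 46, 32)
river cycle of g (length 8): (16, 30, -29), (-29, 28, 17), (17, 40, -17), (-17, 28, 29), (29, 30, -16), (-16, 34, 25), (25, 16, -25), (-25, 34, 16)
cycles differ ⇒ inequivalent

no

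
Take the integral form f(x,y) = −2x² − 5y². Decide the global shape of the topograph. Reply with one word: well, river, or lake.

D = b²−4ac = 0² − 4·(-2)·(-5) = -40
D < 0 ⇒ definite ⇒ every region one sign ⇒ single well

well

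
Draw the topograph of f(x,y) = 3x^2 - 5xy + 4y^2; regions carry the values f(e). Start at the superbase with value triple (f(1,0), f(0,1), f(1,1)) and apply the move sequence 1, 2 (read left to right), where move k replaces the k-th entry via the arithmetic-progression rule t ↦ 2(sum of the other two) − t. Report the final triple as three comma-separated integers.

start (3,4,2) = (f(1,0),f(0,1),f(1,1))
replace slot 1: 2·(4+2) − 3 = 9 → (9,4,2)
replace slot 2: 2·(9+2) − 4 = 18 → (9,18,2)

9,18,2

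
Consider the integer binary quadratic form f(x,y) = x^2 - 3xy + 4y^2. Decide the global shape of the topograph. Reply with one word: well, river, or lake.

D = b²−4ac = (-3)² − 4·1·4 = -7
D < 0 ⇒ definite ⇒ every region one sign ⇒ single well

well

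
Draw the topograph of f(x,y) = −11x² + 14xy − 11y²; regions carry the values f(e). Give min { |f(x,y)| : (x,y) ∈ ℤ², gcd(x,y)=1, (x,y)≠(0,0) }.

translate: b→8 (≡-14 mod 22), so (11,-14,11)→(11,8,8)
flip: (11,8,8)→(8,-8,11)
translate: b→8 (≡-8 mod 16), so (8,-8,11)→(8,8,11)
reduced (well bottom): (8,8,11) with a≤c, −a<b≤a
well minimum |f| = |-8| = 8 (negative-definite)

8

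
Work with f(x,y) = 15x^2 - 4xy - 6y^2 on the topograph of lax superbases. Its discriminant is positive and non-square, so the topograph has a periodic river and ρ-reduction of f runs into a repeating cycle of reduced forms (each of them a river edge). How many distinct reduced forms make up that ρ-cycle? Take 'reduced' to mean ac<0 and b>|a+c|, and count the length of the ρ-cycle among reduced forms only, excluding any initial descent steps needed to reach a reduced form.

D = 376, ⌊√D⌋ = 19
descent: ρ → (-6,16,5)  [lands on river]
river: ρ → (5,14,-9)
river: ρ → (-9,4,10)
river: ρ → (10,16,-3)
river: ρ → (-3,14,15)
river: ρ → (15,16,-2)
river: ρ → (-2,16,15)
river: ρ → (15,14,-3)
river: ρ → (-3,16,10)
river: ρ → (10,4,-9)
river: ρ → (-9,14,5)
river: ρ → (5,16,-6)
river: ρ → (-6,8,13)
river: ρ → (13,18,-1)
river: ρ → (-1,18,13)
river: ρ → (13,8,-6)
ρ-cycle length = 16 (tail of 1 descent step not counted)

16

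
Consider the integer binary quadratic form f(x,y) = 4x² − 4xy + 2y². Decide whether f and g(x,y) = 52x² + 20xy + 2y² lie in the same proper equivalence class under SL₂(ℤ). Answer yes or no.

D₁ = -16, D₂ = -16
f: translate: b→4 (≡-4 mod 8), so (4,-4,2)→(4,4,2)
f: flip: (4,4,2)→(2,-4,4)
f: translate: b→0 (≡-4 mod 4), so (2,-4,4)→(2,0,2)
f: reduced (well bottom): (2,0,2) with a≤c, −a<b≤a
g: flip: (52,20,2)→(2,-20,52)
g: translate: b→0 (≡-20 mod 4), so (2,-20,52)→(2,0,2)
g: reduced (well bottom): (2,0,2) with a≤c, −a<b≤a
reduced forms (2, 0, 2) vs (2, 0, 2) ⇒ equivalent

yes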